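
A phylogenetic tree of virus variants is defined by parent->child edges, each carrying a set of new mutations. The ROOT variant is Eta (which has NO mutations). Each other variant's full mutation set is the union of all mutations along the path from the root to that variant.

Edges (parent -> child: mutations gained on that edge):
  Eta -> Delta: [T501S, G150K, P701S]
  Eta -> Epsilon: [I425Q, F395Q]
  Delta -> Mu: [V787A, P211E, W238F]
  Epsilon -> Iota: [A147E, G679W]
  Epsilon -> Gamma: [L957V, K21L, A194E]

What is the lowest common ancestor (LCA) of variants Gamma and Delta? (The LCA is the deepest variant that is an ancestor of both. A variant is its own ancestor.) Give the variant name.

Path from root to Gamma: Eta -> Epsilon -> Gamma
  ancestors of Gamma: {Eta, Epsilon, Gamma}
Path from root to Delta: Eta -> Delta
  ancestors of Delta: {Eta, Delta}
Common ancestors: {Eta}
Walk up from Delta: Delta (not in ancestors of Gamma), Eta (in ancestors of Gamma)
Deepest common ancestor (LCA) = Eta

Answer: Eta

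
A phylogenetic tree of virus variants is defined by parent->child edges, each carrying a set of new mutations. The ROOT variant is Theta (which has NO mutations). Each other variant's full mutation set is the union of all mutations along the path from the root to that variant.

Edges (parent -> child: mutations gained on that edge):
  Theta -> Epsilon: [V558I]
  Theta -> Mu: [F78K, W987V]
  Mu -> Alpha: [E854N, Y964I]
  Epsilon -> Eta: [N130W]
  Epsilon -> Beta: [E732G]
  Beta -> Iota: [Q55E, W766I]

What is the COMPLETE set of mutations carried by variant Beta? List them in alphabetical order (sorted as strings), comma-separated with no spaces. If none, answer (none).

At Theta: gained [] -> total []
At Epsilon: gained ['V558I'] -> total ['V558I']
At Beta: gained ['E732G'] -> total ['E732G', 'V558I']

Answer: E732G,V558I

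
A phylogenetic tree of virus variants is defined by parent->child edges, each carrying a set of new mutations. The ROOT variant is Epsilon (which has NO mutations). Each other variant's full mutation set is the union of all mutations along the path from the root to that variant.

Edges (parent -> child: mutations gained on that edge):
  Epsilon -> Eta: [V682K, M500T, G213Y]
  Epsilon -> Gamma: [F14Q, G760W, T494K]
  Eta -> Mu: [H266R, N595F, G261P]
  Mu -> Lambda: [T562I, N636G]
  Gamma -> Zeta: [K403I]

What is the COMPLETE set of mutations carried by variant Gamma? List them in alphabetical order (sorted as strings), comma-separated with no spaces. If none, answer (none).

At Epsilon: gained [] -> total []
At Gamma: gained ['F14Q', 'G760W', 'T494K'] -> total ['F14Q', 'G760W', 'T494K']

Answer: F14Q,G760W,T494K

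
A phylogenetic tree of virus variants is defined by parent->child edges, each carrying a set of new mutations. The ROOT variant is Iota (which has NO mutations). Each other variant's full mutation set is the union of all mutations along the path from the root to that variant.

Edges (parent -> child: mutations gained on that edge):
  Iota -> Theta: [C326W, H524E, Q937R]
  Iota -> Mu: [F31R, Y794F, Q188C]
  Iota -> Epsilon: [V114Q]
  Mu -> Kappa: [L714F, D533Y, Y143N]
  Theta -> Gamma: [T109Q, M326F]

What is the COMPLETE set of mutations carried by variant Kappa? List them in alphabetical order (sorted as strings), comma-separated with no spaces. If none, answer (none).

Answer: D533Y,F31R,L714F,Q188C,Y143N,Y794F

Derivation:
At Iota: gained [] -> total []
At Mu: gained ['F31R', 'Y794F', 'Q188C'] -> total ['F31R', 'Q188C', 'Y794F']
At Kappa: gained ['L714F', 'D533Y', 'Y143N'] -> total ['D533Y', 'F31R', 'L714F', 'Q188C', 'Y143N', 'Y794F']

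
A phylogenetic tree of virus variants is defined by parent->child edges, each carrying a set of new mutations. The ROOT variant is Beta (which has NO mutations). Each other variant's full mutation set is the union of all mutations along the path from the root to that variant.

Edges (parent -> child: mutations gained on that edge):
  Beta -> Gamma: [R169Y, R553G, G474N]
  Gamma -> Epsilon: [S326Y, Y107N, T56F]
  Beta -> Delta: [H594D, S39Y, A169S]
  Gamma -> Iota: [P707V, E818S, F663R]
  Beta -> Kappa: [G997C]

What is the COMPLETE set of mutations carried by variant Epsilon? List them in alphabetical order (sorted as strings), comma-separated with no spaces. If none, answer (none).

At Beta: gained [] -> total []
At Gamma: gained ['R169Y', 'R553G', 'G474N'] -> total ['G474N', 'R169Y', 'R553G']
At Epsilon: gained ['S326Y', 'Y107N', 'T56F'] -> total ['G474N', 'R169Y', 'R553G', 'S326Y', 'T56F', 'Y107N']

Answer: G474N,R169Y,R553G,S326Y,T56F,Y107N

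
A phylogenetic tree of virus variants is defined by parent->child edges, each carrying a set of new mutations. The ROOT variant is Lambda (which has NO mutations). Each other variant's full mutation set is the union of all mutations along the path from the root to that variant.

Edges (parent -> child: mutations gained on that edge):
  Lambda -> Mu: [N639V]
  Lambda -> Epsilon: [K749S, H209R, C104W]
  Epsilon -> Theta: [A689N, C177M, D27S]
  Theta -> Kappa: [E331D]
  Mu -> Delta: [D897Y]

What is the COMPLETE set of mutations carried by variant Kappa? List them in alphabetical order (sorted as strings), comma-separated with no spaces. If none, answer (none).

Answer: A689N,C104W,C177M,D27S,E331D,H209R,K749S

Derivation:
At Lambda: gained [] -> total []
At Epsilon: gained ['K749S', 'H209R', 'C104W'] -> total ['C104W', 'H209R', 'K749S']
At Theta: gained ['A689N', 'C177M', 'D27S'] -> total ['A689N', 'C104W', 'C177M', 'D27S', 'H209R', 'K749S']
At Kappa: gained ['E331D'] -> total ['A689N', 'C104W', 'C177M', 'D27S', 'E331D', 'H209R', 'K749S']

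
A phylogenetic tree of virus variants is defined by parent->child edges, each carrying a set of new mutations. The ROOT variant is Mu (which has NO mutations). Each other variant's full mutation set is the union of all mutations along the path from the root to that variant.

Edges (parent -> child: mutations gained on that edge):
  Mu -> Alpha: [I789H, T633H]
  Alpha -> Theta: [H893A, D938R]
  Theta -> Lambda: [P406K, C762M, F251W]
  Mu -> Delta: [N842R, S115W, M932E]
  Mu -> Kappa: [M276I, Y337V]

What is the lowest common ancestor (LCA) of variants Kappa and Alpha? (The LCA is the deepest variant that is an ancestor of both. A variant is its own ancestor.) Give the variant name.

Path from root to Kappa: Mu -> Kappa
  ancestors of Kappa: {Mu, Kappa}
Path from root to Alpha: Mu -> Alpha
  ancestors of Alpha: {Mu, Alpha}
Common ancestors: {Mu}
Walk up from Alpha: Alpha (not in ancestors of Kappa), Mu (in ancestors of Kappa)
Deepest common ancestor (LCA) = Mu

Answer: Mu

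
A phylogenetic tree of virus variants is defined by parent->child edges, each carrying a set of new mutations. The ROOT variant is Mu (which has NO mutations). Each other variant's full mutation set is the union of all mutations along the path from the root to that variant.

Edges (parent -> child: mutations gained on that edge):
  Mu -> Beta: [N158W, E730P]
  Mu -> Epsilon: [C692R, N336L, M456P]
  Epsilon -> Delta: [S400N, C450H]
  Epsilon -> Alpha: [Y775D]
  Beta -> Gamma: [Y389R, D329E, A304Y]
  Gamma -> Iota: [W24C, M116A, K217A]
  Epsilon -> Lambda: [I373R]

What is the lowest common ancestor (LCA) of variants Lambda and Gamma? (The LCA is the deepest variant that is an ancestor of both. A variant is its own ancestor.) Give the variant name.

Answer: Mu

Derivation:
Path from root to Lambda: Mu -> Epsilon -> Lambda
  ancestors of Lambda: {Mu, Epsilon, Lambda}
Path from root to Gamma: Mu -> Beta -> Gamma
  ancestors of Gamma: {Mu, Beta, Gamma}
Common ancestors: {Mu}
Walk up from Gamma: Gamma (not in ancestors of Lambda), Beta (not in ancestors of Lambda), Mu (in ancestors of Lambda)
Deepest common ancestor (LCA) = Mu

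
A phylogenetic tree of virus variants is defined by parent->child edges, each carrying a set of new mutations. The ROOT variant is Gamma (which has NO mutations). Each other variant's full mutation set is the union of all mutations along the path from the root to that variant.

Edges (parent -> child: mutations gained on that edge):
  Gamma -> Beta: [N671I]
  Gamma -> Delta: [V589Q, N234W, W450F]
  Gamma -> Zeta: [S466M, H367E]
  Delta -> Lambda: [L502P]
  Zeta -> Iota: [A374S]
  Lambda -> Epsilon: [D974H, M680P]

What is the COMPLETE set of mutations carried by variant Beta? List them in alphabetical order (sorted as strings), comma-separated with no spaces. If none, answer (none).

At Gamma: gained [] -> total []
At Beta: gained ['N671I'] -> total ['N671I']

Answer: N671I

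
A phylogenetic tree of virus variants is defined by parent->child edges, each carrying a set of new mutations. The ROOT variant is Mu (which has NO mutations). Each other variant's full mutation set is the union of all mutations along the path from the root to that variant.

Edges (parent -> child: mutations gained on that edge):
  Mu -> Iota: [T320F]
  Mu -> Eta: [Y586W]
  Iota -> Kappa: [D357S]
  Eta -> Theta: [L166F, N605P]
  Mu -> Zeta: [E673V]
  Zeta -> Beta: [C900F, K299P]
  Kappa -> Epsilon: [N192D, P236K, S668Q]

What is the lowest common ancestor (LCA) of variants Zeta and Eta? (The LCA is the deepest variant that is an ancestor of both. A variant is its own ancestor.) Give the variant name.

Path from root to Zeta: Mu -> Zeta
  ancestors of Zeta: {Mu, Zeta}
Path from root to Eta: Mu -> Eta
  ancestors of Eta: {Mu, Eta}
Common ancestors: {Mu}
Walk up from Eta: Eta (not in ancestors of Zeta), Mu (in ancestors of Zeta)
Deepest common ancestor (LCA) = Mu

Answer: Mu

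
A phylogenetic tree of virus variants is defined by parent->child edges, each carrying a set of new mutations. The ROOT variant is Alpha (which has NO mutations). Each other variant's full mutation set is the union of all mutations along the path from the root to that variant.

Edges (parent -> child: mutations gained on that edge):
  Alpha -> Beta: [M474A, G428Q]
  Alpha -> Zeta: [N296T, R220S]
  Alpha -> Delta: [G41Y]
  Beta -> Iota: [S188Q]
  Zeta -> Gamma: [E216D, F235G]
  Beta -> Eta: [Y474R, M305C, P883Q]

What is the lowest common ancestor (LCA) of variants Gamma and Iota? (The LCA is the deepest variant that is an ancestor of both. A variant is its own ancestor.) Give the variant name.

Answer: Alpha

Derivation:
Path from root to Gamma: Alpha -> Zeta -> Gamma
  ancestors of Gamma: {Alpha, Zeta, Gamma}
Path from root to Iota: Alpha -> Beta -> Iota
  ancestors of Iota: {Alpha, Beta, Iota}
Common ancestors: {Alpha}
Walk up from Iota: Iota (not in ancestors of Gamma), Beta (not in ancestors of Gamma), Alpha (in ancestors of Gamma)
Deepest common ancestor (LCA) = Alpha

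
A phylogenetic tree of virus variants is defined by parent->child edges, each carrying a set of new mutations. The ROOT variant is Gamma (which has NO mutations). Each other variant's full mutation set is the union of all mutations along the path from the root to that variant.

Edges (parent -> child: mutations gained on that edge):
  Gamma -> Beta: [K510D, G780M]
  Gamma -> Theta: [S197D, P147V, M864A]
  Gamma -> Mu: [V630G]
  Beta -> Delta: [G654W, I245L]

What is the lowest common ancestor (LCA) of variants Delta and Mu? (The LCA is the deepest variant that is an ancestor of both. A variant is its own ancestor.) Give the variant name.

Answer: Gamma

Derivation:
Path from root to Delta: Gamma -> Beta -> Delta
  ancestors of Delta: {Gamma, Beta, Delta}
Path from root to Mu: Gamma -> Mu
  ancestors of Mu: {Gamma, Mu}
Common ancestors: {Gamma}
Walk up from Mu: Mu (not in ancestors of Delta), Gamma (in ancestors of Delta)
Deepest common ancestor (LCA) = Gamma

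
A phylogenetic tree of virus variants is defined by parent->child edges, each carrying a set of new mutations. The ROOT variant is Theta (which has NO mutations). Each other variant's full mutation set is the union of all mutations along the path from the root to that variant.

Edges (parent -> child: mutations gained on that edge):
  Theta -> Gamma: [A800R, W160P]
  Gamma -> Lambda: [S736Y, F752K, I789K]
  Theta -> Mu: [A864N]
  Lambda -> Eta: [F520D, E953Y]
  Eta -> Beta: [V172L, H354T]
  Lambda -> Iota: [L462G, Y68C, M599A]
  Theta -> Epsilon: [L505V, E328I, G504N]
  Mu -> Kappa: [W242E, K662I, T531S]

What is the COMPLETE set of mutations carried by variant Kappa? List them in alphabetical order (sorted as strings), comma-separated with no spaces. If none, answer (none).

Answer: A864N,K662I,T531S,W242E

Derivation:
At Theta: gained [] -> total []
At Mu: gained ['A864N'] -> total ['A864N']
At Kappa: gained ['W242E', 'K662I', 'T531S'] -> total ['A864N', 'K662I', 'T531S', 'W242E']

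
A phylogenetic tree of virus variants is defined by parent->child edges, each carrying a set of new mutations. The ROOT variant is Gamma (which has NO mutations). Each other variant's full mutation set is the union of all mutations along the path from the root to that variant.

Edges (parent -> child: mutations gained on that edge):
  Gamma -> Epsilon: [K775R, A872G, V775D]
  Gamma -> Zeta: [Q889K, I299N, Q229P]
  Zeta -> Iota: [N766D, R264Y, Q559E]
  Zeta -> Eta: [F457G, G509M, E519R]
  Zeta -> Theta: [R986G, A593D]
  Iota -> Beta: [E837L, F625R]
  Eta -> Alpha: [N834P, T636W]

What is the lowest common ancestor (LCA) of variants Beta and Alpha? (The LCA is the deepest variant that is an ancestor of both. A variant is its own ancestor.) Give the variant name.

Path from root to Beta: Gamma -> Zeta -> Iota -> Beta
  ancestors of Beta: {Gamma, Zeta, Iota, Beta}
Path from root to Alpha: Gamma -> Zeta -> Eta -> Alpha
  ancestors of Alpha: {Gamma, Zeta, Eta, Alpha}
Common ancestors: {Gamma, Zeta}
Walk up from Alpha: Alpha (not in ancestors of Beta), Eta (not in ancestors of Beta), Zeta (in ancestors of Beta), Gamma (in ancestors of Beta)
Deepest common ancestor (LCA) = Zeta

Answer: Zeta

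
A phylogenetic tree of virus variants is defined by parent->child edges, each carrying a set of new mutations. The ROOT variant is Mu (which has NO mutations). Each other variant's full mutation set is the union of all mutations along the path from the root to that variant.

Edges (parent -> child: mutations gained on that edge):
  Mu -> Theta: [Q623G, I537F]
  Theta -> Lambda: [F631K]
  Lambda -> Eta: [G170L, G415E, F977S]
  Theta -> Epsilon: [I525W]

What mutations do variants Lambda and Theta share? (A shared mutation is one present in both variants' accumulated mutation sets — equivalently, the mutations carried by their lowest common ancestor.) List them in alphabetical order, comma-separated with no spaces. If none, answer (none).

Answer: I537F,Q623G

Derivation:
Accumulating mutations along path to Lambda:
  At Mu: gained [] -> total []
  At Theta: gained ['Q623G', 'I537F'] -> total ['I537F', 'Q623G']
  At Lambda: gained ['F631K'] -> total ['F631K', 'I537F', 'Q623G']
Mutations(Lambda) = ['F631K', 'I537F', 'Q623G']
Accumulating mutations along path to Theta:
  At Mu: gained [] -> total []
  At Theta: gained ['Q623G', 'I537F'] -> total ['I537F', 'Q623G']
Mutations(Theta) = ['I537F', 'Q623G']
Intersection: ['F631K', 'I537F', 'Q623G'] ∩ ['I537F', 'Q623G'] = ['I537F', 'Q623G']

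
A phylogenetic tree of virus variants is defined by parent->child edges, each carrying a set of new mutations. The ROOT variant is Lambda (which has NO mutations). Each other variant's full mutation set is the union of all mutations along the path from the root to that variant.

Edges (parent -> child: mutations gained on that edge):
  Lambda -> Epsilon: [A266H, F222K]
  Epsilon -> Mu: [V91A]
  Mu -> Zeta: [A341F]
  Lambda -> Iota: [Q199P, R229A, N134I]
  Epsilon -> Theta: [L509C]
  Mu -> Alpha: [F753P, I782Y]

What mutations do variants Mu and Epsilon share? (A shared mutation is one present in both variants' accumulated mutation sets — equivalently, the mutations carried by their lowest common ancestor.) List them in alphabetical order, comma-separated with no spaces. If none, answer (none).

Accumulating mutations along path to Mu:
  At Lambda: gained [] -> total []
  At Epsilon: gained ['A266H', 'F222K'] -> total ['A266H', 'F222K']
  At Mu: gained ['V91A'] -> total ['A266H', 'F222K', 'V91A']
Mutations(Mu) = ['A266H', 'F222K', 'V91A']
Accumulating mutations along path to Epsilon:
  At Lambda: gained [] -> total []
  At Epsilon: gained ['A266H', 'F222K'] -> total ['A266H', 'F222K']
Mutations(Epsilon) = ['A266H', 'F222K']
Intersection: ['A266H', 'F222K', 'V91A'] ∩ ['A266H', 'F222K'] = ['A266H', 'F222K']

Answer: A266H,F222K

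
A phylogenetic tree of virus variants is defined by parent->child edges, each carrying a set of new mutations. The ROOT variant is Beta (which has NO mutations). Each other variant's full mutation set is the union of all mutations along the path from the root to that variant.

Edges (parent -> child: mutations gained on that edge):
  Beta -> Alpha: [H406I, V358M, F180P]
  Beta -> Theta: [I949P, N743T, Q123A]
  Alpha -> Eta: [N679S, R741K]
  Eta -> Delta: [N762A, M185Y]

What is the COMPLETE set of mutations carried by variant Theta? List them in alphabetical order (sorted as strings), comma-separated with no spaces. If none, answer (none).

Answer: I949P,N743T,Q123A

Derivation:
At Beta: gained [] -> total []
At Theta: gained ['I949P', 'N743T', 'Q123A'] -> total ['I949P', 'N743T', 'Q123A']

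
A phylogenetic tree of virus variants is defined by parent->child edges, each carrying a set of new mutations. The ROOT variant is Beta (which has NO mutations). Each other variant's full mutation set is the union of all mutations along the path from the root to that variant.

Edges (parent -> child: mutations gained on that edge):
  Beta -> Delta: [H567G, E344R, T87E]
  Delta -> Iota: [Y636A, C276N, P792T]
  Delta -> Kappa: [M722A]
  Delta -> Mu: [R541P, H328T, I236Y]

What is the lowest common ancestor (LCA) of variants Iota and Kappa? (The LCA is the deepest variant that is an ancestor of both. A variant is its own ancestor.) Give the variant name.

Path from root to Iota: Beta -> Delta -> Iota
  ancestors of Iota: {Beta, Delta, Iota}
Path from root to Kappa: Beta -> Delta -> Kappa
  ancestors of Kappa: {Beta, Delta, Kappa}
Common ancestors: {Beta, Delta}
Walk up from Kappa: Kappa (not in ancestors of Iota), Delta (in ancestors of Iota), Beta (in ancestors of Iota)
Deepest common ancestor (LCA) = Delta

Answer: Delta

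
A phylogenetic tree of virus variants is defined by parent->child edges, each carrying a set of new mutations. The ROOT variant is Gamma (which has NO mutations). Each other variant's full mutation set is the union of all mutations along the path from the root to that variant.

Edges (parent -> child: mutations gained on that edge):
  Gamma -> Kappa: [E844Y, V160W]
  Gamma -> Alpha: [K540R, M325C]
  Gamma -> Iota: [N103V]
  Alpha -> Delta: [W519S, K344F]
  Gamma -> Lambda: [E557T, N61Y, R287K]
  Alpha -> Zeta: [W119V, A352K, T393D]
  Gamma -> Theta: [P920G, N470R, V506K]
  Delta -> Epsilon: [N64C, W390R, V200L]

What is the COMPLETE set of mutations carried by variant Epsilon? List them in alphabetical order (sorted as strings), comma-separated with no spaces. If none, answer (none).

Answer: K344F,K540R,M325C,N64C,V200L,W390R,W519S

Derivation:
At Gamma: gained [] -> total []
At Alpha: gained ['K540R', 'M325C'] -> total ['K540R', 'M325C']
At Delta: gained ['W519S', 'K344F'] -> total ['K344F', 'K540R', 'M325C', 'W519S']
At Epsilon: gained ['N64C', 'W390R', 'V200L'] -> total ['K344F', 'K540R', 'M325C', 'N64C', 'V200L', 'W390R', 'W519S']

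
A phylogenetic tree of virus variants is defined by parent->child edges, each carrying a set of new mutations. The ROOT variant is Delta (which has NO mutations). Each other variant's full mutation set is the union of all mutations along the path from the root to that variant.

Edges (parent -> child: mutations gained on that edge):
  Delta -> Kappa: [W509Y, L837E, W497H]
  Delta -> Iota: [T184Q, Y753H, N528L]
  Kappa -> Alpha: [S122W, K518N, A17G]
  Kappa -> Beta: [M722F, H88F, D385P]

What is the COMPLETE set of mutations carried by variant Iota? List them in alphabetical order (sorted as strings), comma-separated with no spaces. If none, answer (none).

Answer: N528L,T184Q,Y753H

Derivation:
At Delta: gained [] -> total []
At Iota: gained ['T184Q', 'Y753H', 'N528L'] -> total ['N528L', 'T184Q', 'Y753H']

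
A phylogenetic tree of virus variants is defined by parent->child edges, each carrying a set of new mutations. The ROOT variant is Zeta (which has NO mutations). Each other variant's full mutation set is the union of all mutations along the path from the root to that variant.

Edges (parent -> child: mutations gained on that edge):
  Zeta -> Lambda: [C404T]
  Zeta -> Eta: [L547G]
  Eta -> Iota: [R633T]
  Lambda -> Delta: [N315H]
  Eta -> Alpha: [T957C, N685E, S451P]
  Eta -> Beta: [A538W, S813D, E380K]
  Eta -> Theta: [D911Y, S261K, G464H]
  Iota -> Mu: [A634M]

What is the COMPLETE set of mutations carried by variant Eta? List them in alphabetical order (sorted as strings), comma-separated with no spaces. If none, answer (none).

At Zeta: gained [] -> total []
At Eta: gained ['L547G'] -> total ['L547G']

Answer: L547G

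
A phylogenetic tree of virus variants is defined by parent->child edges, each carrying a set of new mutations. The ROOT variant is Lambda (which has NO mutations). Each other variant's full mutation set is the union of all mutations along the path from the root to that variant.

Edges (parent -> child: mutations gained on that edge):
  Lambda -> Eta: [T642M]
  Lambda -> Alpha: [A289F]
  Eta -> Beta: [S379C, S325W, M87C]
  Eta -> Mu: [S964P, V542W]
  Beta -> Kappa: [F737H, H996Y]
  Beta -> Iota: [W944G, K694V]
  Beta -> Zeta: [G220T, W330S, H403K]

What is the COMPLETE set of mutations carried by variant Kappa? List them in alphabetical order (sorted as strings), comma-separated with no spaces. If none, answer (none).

Answer: F737H,H996Y,M87C,S325W,S379C,T642M

Derivation:
At Lambda: gained [] -> total []
At Eta: gained ['T642M'] -> total ['T642M']
At Beta: gained ['S379C', 'S325W', 'M87C'] -> total ['M87C', 'S325W', 'S379C', 'T642M']
At Kappa: gained ['F737H', 'H996Y'] -> total ['F737H', 'H996Y', 'M87C', 'S325W', 'S379C', 'T642M']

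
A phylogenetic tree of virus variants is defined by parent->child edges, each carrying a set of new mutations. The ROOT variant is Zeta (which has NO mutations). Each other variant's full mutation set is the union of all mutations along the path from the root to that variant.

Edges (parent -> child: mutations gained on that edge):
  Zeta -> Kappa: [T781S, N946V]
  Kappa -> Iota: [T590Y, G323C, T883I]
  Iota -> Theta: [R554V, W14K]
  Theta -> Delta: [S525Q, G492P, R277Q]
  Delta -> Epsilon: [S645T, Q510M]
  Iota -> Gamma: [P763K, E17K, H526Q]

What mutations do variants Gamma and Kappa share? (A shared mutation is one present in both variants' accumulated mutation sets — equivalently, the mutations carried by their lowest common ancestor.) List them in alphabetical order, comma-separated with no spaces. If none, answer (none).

Accumulating mutations along path to Gamma:
  At Zeta: gained [] -> total []
  At Kappa: gained ['T781S', 'N946V'] -> total ['N946V', 'T781S']
  At Iota: gained ['T590Y', 'G323C', 'T883I'] -> total ['G323C', 'N946V', 'T590Y', 'T781S', 'T883I']
  At Gamma: gained ['P763K', 'E17K', 'H526Q'] -> total ['E17K', 'G323C', 'H526Q', 'N946V', 'P763K', 'T590Y', 'T781S', 'T883I']
Mutations(Gamma) = ['E17K', 'G323C', 'H526Q', 'N946V', 'P763K', 'T590Y', 'T781S', 'T883I']
Accumulating mutations along path to Kappa:
  At Zeta: gained [] -> total []
  At Kappa: gained ['T781S', 'N946V'] -> total ['N946V', 'T781S']
Mutations(Kappa) = ['N946V', 'T781S']
Intersection: ['E17K', 'G323C', 'H526Q', 'N946V', 'P763K', 'T590Y', 'T781S', 'T883I'] ∩ ['N946V', 'T781S'] = ['N946V', 'T781S']

Answer: N946V,T781S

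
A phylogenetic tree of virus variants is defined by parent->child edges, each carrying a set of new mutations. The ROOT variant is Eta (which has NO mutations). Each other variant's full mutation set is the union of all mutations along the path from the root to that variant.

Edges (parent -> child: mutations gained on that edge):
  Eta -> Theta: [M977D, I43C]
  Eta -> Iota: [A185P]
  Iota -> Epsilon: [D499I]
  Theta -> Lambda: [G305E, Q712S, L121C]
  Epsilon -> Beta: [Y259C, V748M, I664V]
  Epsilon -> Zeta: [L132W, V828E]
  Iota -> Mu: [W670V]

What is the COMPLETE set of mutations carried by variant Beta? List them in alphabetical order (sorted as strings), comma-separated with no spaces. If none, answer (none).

Answer: A185P,D499I,I664V,V748M,Y259C

Derivation:
At Eta: gained [] -> total []
At Iota: gained ['A185P'] -> total ['A185P']
At Epsilon: gained ['D499I'] -> total ['A185P', 'D499I']
At Beta: gained ['Y259C', 'V748M', 'I664V'] -> total ['A185P', 'D499I', 'I664V', 'V748M', 'Y259C']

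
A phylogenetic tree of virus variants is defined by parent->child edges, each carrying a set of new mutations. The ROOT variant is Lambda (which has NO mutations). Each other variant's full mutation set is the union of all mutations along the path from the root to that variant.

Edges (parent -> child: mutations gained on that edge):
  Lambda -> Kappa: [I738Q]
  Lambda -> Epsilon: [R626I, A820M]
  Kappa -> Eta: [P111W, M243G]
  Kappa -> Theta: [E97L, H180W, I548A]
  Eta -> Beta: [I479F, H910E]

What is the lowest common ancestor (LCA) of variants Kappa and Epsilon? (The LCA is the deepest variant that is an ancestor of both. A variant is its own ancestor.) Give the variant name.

Answer: Lambda

Derivation:
Path from root to Kappa: Lambda -> Kappa
  ancestors of Kappa: {Lambda, Kappa}
Path from root to Epsilon: Lambda -> Epsilon
  ancestors of Epsilon: {Lambda, Epsilon}
Common ancestors: {Lambda}
Walk up from Epsilon: Epsilon (not in ancestors of Kappa), Lambda (in ancestors of Kappa)
Deepest common ancestor (LCA) = Lambda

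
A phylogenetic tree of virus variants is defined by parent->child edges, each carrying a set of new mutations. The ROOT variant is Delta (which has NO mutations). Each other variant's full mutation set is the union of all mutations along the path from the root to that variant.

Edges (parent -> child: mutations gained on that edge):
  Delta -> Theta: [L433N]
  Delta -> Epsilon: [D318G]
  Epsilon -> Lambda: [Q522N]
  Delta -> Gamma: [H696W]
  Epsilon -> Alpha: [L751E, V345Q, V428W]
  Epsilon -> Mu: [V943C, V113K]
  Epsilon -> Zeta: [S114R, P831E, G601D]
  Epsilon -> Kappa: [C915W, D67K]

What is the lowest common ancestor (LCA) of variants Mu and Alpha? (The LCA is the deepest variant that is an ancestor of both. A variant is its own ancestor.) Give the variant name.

Answer: Epsilon

Derivation:
Path from root to Mu: Delta -> Epsilon -> Mu
  ancestors of Mu: {Delta, Epsilon, Mu}
Path from root to Alpha: Delta -> Epsilon -> Alpha
  ancestors of Alpha: {Delta, Epsilon, Alpha}
Common ancestors: {Delta, Epsilon}
Walk up from Alpha: Alpha (not in ancestors of Mu), Epsilon (in ancestors of Mu), Delta (in ancestors of Mu)
Deepest common ancestor (LCA) = Epsilon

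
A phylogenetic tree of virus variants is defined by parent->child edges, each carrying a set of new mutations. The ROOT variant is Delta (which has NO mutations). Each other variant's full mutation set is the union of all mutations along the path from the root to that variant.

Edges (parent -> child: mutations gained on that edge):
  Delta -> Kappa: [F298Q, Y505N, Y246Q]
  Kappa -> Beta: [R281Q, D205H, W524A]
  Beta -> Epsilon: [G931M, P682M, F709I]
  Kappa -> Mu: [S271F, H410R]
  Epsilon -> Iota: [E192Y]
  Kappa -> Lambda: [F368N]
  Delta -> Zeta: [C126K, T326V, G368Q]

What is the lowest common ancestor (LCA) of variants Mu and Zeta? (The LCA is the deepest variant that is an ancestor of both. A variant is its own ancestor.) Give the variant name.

Answer: Delta

Derivation:
Path from root to Mu: Delta -> Kappa -> Mu
  ancestors of Mu: {Delta, Kappa, Mu}
Path from root to Zeta: Delta -> Zeta
  ancestors of Zeta: {Delta, Zeta}
Common ancestors: {Delta}
Walk up from Zeta: Zeta (not in ancestors of Mu), Delta (in ancestors of Mu)
Deepest common ancestor (LCA) = Delta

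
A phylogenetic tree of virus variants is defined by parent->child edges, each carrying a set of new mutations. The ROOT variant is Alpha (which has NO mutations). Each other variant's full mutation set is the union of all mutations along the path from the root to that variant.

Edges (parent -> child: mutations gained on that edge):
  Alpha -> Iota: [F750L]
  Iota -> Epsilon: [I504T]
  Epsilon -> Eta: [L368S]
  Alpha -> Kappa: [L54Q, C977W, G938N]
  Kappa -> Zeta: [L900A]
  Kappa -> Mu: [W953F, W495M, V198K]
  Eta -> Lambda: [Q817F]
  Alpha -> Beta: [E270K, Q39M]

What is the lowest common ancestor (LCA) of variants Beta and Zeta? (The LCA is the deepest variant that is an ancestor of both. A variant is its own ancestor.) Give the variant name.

Path from root to Beta: Alpha -> Beta
  ancestors of Beta: {Alpha, Beta}
Path from root to Zeta: Alpha -> Kappa -> Zeta
  ancestors of Zeta: {Alpha, Kappa, Zeta}
Common ancestors: {Alpha}
Walk up from Zeta: Zeta (not in ancestors of Beta), Kappa (not in ancestors of Beta), Alpha (in ancestors of Beta)
Deepest common ancestor (LCA) = Alpha

Answer: Alpha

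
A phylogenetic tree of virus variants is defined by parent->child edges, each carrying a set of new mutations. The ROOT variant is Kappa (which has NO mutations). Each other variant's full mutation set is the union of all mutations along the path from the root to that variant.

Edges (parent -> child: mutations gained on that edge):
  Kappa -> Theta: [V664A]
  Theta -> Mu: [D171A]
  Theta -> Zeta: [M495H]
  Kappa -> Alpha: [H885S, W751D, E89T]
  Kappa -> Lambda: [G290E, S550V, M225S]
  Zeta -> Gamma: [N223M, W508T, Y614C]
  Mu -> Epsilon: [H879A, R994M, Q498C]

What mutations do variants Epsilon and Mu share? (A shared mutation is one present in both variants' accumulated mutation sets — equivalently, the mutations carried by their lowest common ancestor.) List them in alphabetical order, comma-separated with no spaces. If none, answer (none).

Accumulating mutations along path to Epsilon:
  At Kappa: gained [] -> total []
  At Theta: gained ['V664A'] -> total ['V664A']
  At Mu: gained ['D171A'] -> total ['D171A', 'V664A']
  At Epsilon: gained ['H879A', 'R994M', 'Q498C'] -> total ['D171A', 'H879A', 'Q498C', 'R994M', 'V664A']
Mutations(Epsilon) = ['D171A', 'H879A', 'Q498C', 'R994M', 'V664A']
Accumulating mutations along path to Mu:
  At Kappa: gained [] -> total []
  At Theta: gained ['V664A'] -> total ['V664A']
  At Mu: gained ['D171A'] -> total ['D171A', 'V664A']
Mutations(Mu) = ['D171A', 'V664A']
Intersection: ['D171A', 'H879A', 'Q498C', 'R994M', 'V664A'] ∩ ['D171A', 'V664A'] = ['D171A', 'V664A']

Answer: D171A,V664A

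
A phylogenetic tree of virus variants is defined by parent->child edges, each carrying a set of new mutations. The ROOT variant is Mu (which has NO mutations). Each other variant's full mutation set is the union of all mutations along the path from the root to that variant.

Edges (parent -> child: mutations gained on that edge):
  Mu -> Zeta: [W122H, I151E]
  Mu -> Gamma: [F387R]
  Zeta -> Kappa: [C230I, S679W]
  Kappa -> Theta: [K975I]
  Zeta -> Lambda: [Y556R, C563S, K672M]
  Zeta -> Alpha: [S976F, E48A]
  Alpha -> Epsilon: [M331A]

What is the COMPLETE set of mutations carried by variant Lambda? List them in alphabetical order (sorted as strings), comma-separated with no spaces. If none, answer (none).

At Mu: gained [] -> total []
At Zeta: gained ['W122H', 'I151E'] -> total ['I151E', 'W122H']
At Lambda: gained ['Y556R', 'C563S', 'K672M'] -> total ['C563S', 'I151E', 'K672M', 'W122H', 'Y556R']

Answer: C563S,I151E,K672M,W122H,Y556R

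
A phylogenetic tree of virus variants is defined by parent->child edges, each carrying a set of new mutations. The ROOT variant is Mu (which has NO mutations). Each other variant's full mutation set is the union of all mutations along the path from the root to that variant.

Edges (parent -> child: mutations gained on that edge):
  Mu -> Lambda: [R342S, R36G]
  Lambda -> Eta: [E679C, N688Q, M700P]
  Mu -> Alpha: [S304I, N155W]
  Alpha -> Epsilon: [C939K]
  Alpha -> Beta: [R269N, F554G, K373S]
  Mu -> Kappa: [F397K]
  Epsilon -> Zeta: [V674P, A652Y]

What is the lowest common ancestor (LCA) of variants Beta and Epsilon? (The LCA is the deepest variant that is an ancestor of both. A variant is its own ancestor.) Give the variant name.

Answer: Alpha

Derivation:
Path from root to Beta: Mu -> Alpha -> Beta
  ancestors of Beta: {Mu, Alpha, Beta}
Path from root to Epsilon: Mu -> Alpha -> Epsilon
  ancestors of Epsilon: {Mu, Alpha, Epsilon}
Common ancestors: {Mu, Alpha}
Walk up from Epsilon: Epsilon (not in ancestors of Beta), Alpha (in ancestors of Beta), Mu (in ancestors of Beta)
Deepest common ancestor (LCA) = Alpha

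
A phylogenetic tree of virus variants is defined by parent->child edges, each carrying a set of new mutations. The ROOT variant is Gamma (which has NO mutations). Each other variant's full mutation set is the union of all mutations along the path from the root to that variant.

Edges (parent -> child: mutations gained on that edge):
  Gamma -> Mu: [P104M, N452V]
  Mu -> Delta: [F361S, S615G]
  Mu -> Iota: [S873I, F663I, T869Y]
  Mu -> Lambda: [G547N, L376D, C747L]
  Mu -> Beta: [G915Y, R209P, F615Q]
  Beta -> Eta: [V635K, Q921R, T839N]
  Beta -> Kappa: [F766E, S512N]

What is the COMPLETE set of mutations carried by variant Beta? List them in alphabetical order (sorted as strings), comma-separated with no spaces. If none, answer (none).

At Gamma: gained [] -> total []
At Mu: gained ['P104M', 'N452V'] -> total ['N452V', 'P104M']
At Beta: gained ['G915Y', 'R209P', 'F615Q'] -> total ['F615Q', 'G915Y', 'N452V', 'P104M', 'R209P']

Answer: F615Q,G915Y,N452V,P104M,R209P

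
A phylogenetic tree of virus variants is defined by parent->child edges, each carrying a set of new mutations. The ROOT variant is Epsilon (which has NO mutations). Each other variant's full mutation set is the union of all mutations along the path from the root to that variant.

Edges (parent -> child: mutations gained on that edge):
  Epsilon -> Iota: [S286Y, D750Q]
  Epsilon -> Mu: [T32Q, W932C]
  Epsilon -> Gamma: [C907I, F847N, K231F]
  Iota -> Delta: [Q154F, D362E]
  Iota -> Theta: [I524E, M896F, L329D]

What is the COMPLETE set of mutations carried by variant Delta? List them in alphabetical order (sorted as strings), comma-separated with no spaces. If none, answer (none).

At Epsilon: gained [] -> total []
At Iota: gained ['S286Y', 'D750Q'] -> total ['D750Q', 'S286Y']
At Delta: gained ['Q154F', 'D362E'] -> total ['D362E', 'D750Q', 'Q154F', 'S286Y']

Answer: D362E,D750Q,Q154F,S286Y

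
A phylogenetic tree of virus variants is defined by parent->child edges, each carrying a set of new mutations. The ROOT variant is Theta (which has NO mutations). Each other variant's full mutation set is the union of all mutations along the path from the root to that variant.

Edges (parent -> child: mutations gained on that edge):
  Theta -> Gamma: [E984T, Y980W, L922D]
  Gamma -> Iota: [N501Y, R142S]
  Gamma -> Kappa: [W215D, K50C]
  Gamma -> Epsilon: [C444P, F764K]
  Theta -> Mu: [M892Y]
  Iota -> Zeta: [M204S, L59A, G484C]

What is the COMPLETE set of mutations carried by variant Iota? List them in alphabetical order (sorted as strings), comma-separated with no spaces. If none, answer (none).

At Theta: gained [] -> total []
At Gamma: gained ['E984T', 'Y980W', 'L922D'] -> total ['E984T', 'L922D', 'Y980W']
At Iota: gained ['N501Y', 'R142S'] -> total ['E984T', 'L922D', 'N501Y', 'R142S', 'Y980W']

Answer: E984T,L922D,N501Y,R142S,Y980W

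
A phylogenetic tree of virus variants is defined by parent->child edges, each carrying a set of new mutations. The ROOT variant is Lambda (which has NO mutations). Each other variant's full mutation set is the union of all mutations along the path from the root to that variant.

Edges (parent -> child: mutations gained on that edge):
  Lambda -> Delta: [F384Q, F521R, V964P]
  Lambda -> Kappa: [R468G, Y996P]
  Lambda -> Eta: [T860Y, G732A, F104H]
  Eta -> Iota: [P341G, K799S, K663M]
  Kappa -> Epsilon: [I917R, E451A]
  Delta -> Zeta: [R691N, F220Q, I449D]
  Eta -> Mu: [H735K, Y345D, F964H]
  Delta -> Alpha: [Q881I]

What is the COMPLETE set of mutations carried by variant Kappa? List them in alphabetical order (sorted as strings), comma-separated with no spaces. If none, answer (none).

At Lambda: gained [] -> total []
At Kappa: gained ['R468G', 'Y996P'] -> total ['R468G', 'Y996P']

Answer: R468G,Y996P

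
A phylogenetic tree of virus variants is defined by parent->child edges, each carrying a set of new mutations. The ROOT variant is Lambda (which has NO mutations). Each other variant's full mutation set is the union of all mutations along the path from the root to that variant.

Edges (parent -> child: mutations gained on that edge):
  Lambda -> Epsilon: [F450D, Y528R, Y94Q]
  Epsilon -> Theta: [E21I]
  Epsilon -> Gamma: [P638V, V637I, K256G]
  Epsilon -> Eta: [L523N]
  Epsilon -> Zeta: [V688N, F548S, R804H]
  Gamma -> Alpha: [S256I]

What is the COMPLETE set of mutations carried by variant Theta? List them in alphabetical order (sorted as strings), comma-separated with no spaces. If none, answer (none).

At Lambda: gained [] -> total []
At Epsilon: gained ['F450D', 'Y528R', 'Y94Q'] -> total ['F450D', 'Y528R', 'Y94Q']
At Theta: gained ['E21I'] -> total ['E21I', 'F450D', 'Y528R', 'Y94Q']

Answer: E21I,F450D,Y528R,Y94Q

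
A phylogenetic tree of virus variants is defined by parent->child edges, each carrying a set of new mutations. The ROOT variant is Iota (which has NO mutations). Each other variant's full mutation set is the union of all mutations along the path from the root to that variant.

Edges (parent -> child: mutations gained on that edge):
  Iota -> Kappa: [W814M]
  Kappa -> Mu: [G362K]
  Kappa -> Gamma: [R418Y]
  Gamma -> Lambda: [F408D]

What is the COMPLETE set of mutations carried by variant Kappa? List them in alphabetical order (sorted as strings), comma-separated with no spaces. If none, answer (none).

Answer: W814M

Derivation:
At Iota: gained [] -> total []
At Kappa: gained ['W814M'] -> total ['W814M']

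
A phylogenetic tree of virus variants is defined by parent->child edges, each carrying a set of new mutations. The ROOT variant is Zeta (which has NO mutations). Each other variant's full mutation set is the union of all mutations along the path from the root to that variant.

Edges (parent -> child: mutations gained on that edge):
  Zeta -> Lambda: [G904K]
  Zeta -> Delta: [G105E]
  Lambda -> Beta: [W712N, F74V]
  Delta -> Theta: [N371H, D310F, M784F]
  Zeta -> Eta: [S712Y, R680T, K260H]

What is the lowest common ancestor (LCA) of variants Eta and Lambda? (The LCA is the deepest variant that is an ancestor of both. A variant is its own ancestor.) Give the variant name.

Answer: Zeta

Derivation:
Path from root to Eta: Zeta -> Eta
  ancestors of Eta: {Zeta, Eta}
Path from root to Lambda: Zeta -> Lambda
  ancestors of Lambda: {Zeta, Lambda}
Common ancestors: {Zeta}
Walk up from Lambda: Lambda (not in ancestors of Eta), Zeta (in ancestors of Eta)
Deepest common ancestor (LCA) = Zeta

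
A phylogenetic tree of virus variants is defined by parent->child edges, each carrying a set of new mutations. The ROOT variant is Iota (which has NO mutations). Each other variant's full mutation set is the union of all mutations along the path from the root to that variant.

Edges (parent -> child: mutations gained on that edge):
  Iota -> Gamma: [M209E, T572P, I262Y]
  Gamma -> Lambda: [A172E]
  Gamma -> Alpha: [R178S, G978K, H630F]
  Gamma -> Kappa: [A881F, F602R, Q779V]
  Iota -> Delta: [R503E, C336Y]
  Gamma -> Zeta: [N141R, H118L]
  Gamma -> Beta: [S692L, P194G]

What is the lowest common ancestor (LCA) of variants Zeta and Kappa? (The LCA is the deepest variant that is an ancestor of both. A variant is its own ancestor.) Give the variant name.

Answer: Gamma

Derivation:
Path from root to Zeta: Iota -> Gamma -> Zeta
  ancestors of Zeta: {Iota, Gamma, Zeta}
Path from root to Kappa: Iota -> Gamma -> Kappa
  ancestors of Kappa: {Iota, Gamma, Kappa}
Common ancestors: {Iota, Gamma}
Walk up from Kappa: Kappa (not in ancestors of Zeta), Gamma (in ancestors of Zeta), Iota (in ancestors of Zeta)
Deepest common ancestor (LCA) = Gamma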